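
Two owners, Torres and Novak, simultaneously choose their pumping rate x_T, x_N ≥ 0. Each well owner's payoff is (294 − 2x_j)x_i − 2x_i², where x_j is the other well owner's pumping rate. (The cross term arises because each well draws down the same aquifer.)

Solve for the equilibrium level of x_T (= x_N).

49

Torres's payoff is (294 − 2x_N)x_T − 2x_T².
∂π/∂x_T = 294 − 2x_N − 4x_T = 0, so x_T = 73.5 − 0.5x_N.
By symmetry x_N = x_T; substituting into the reaction function, 1.5x_T = 73.5 and x_T = 49.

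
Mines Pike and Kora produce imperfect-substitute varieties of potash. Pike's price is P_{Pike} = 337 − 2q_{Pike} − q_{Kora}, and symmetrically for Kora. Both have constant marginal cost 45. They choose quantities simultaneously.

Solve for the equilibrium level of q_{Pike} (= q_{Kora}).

Mine Pike's profit: π = q_{Pike}(337 − 2q_{Pike} − q_{Kora}) − 45q_{Pike}.
∂π/∂q_{Pike} = 292 − 4q_{Pike} − q_{Kora} = 0 ⇒ q_{Pike} = 73 − 0.25q_{Kora}.
The game is symmetric, so in equilibrium q_{Kora} = q_{Pike}: the reaction function gives 1.25q_{Pike} = 73, hence q_{Pike} = 58.4.

58.4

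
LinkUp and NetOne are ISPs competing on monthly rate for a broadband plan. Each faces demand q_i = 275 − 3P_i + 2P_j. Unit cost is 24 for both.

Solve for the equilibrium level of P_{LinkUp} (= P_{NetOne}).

86.75

LinkUp's profit: π = (P_{LinkUp} − 24)(275 − 3P_{LinkUp} + 2P_{NetOne}).
∂π/∂P_{LinkUp} = 347 − 6P_{LinkUp} + 2P_{NetOne} = 0 ⇒ P_{LinkUp} = 347/6 + (1/3)P_{NetOne}.
Setting P_{LinkUp} = P_{NetOne} in the reaction function: P_{LinkUp} = 347/6 + (1/3)P_{LinkUp}, so P_{LinkUp} = (347/6) / (2/3) = 86.75.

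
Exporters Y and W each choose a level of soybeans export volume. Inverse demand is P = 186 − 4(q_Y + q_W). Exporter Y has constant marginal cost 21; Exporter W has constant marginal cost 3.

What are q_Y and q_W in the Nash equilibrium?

Exporter Y's profit: π = q_Y(186 − 4(q_Y + q_W)) − 21q_Y.
∂π/∂q_Y = 165 − 8q_Y − 4q_W = 0, so q_Y = 20.625 − 0.5q_W.
By the same steps for W: q_W = 22.875 − 0.5q_Y.
Plugging q_W into Y's best response: q_Y = 20.625 − 0.5(22.875 − 0.5q_Y) ⇒ 0.75q_Y = 9.1875, so q_Y = 12.25.
Then q_W = 22.875 − 0.5·12.25 = 16.75.

12.25, 16.75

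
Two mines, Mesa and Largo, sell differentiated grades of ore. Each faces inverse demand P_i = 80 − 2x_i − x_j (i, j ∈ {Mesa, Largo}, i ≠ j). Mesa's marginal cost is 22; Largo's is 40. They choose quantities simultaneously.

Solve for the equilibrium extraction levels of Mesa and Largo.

12.8, 6.8

Mine Mesa's profit: π = x_{Mesa}(80 − 2x_{Mesa} − x_{Largo}) − 22x_{Mesa}.
∂π/∂x_{Mesa} = 58 − 4x_{Mesa} − x_{Largo} = 0 ⇒ x_{Mesa} = 14.5 − 0.25x_{Largo}.
Similarly x_{Largo} = 10 − 0.25x_{Mesa}.
Substituting the second reaction function into the first: x_{Mesa} = 14.5 − 0.25(10 − 0.25x_{Mesa}), which gives 0.9375x_{Mesa} = 12 ⇒ x_{Mesa} = 12.8.
Then x_{Largo} = 10 − 0.25·12.8 = 6.8.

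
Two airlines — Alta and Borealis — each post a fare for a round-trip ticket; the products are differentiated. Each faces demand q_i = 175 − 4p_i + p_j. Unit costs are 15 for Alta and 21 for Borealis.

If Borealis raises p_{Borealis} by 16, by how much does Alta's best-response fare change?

Alta's profit: π = (p_{Alta} − 15)(175 − 4p_{Alta} + p_{Borealis}).
∂π/∂p_{Alta} = 235 − 8p_{Alta} + p_{Borealis} = 0 ⇒ p_{Alta} = 29.375 + 0.125p_{Borealis}.
The reaction-function slope is 0.125, so a 16-unit rise in p_{Borealis} moves p_{Alta} by 0.125 × 16 = 2. Alta's best response rises — the actions are strategic complements.

2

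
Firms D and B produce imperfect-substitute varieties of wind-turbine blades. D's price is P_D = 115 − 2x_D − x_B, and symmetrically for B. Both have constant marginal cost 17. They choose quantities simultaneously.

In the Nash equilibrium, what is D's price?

56.2

Firm D's profit: π = x_D(115 − 2x_D − x_B) − 17x_D.
∂π/∂x_D = 98 − 4x_D − x_B = 0 ⇒ x_D = 24.5 − 0.25x_B.
Setting x_D = x_B in the reaction function: x_D = 24.5 − 0.25x_D, so x_D = 24.5 / 1.25 = 19.6.
P_D = 115 − 2·19.6 − 19.6 = 56.2.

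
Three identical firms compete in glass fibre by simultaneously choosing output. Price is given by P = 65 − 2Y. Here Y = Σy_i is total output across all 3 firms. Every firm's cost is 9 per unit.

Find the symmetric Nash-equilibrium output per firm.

7

A representative firm's profit is π_i = y_i(65 − 2Y) − 9y_i, with Y = y_i + Σ_{j≠i} y_j.
First-order condition: 56 − 4y_i − 2Σ_{j≠i} y_j = 0.
With identical firms, set every y_j = y: then 56 − 4y − 4y = 0, i.e. y = 56/8 = 7.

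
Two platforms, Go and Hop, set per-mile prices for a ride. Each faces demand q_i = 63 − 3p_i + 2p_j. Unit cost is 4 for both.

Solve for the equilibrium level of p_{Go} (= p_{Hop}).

18.75

Go's profit: π = (p_{Go} − 4)(63 − 3p_{Go} + 2p_{Hop}).
∂π/∂p_{Go} = 75 − 6p_{Go} + 2p_{Hop} = 0 ⇒ p_{Go} = 12.5 + (1/3)p_{Hop}.
The game is symmetric, so in equilibrium p_{Hop} = p_{Go}: the reaction function gives (2/3)p_{Go} = 12.5, hence p_{Go} = 18.75.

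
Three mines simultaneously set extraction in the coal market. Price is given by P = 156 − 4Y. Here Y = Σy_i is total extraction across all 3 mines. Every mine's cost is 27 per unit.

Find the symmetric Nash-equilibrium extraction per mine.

8.0625

A representative mine's profit is π_i = y_i(156 − 4Y) − 27y_i, with Y = y_i + Σ_{j≠i} y_j.
First-order condition: 129 − 8y_i − 4Σ_{j≠i} y_j = 0.
Imposing symmetry (y_j = y for all j) turns Σ_{j≠i} y_j into 2y, so 129 = 16y and y = 8.0625.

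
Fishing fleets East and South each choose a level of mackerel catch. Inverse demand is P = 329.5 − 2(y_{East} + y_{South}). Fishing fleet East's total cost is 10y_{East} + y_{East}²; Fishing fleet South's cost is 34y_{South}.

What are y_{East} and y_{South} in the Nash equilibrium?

34.35, 56.7

Fishing fleet East's profit: π = y_{East}(329.5 − 2(y_{East} + y_{South})) − 10y_{East} − y_{East}².
∂π/∂y_{East} = 319.5 − 6y_{East} − 2y_{South} = 0, so y_{East} = 53.25 − (1/3)y_{South}.
For South: ∂π/∂y_{South} = 295.5 − 4y_{South} − 2y_{East} = 0 ⇒ y_{South} = 73.875 − 0.5y_{East}.
Substituting the second reaction function into the first: y_{East} = 53.25 − (1/3)(73.875 − 0.5y_{East}), which gives (5/6)y_{East} = 28.625 ⇒ y_{East} = 34.35.
Then y_{South} = 73.875 − 0.5·34.35 = 56.7.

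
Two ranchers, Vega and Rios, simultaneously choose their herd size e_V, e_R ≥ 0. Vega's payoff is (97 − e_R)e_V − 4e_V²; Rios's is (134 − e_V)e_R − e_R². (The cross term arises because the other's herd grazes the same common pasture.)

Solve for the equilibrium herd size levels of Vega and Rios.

Expanding Vega's payoff: 97e_V − e_Re_V − 4e_V².
∂π/∂e_V = 97 − e_R − 8e_V = 0, so e_V = 12.125 − 0.125e_R.
Likewise for Rios: e_R = 67 − 0.5e_V.
Solving the two reaction functions simultaneously: (1 − (−0.125)(−0.5))e_V = 12.125 − 0.125·67, so 0.9375e_V = 3.75 and e_V = 4.
Then e_R = 67 − 0.5·4 = 65.

4, 65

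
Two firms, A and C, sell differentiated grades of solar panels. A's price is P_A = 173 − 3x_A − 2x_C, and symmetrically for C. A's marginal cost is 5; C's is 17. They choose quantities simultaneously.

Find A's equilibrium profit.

Firm A's profit: π = x_A(173 − 3x_A − 2x_C) − 5x_A.
∂π/∂x_A = 168 − 6x_A − 2x_C = 0 ⇒ x_A = 28 − (1/3)x_C.
Similarly x_C = 26 − (1/3)x_A.
Plugging x_C into A's best response: x_A = 28 − (1/3)(26 − (1/3)x_A) ⇒ (8/9)x_A = 58/3, so x_A = 21.75.
Then x_C = 26 − (1/3)·21.75 = 18.75.
P_A = 173 − 3·21.75 − 2·18.75 = 70.25.
Profit = (70.25 − 5)·21.75 = 1419.1875.

1419.1875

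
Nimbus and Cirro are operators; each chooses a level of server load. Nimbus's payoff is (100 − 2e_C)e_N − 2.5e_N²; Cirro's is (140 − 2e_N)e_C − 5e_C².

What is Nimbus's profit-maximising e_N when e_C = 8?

16.8

Expanding Nimbus's payoff: 100e_N − 2e_Ce_N − 2.5e_N².
∂π/∂e_N = 100 − 2e_C − 5e_N = 0, so e_N = 20 − 0.4e_C.
At e_C = 8: e_N = 20 − 0.4·8 = 16.8.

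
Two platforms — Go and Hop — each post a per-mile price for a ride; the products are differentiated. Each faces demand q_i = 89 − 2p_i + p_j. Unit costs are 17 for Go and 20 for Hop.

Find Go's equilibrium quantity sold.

Go's profit: π = (p_{Go} − 17)(89 − 2p_{Go} + p_{Hop}).
∂π/∂p_{Go} = 123 − 4p_{Go} + p_{Hop} = 0 ⇒ p_{Go} = 30.75 + 0.25p_{Hop}.
Similarly p_{Hop} = 32.25 + 0.25p_{Go}.
Plugging p_{Hop} into Go's best response: p_{Go} = 30.75 + 0.25(32.25 + 0.25p_{Go}) ⇒ 0.9375p_{Go} = 38.8125, so p_{Go} = 41.4.
Then p_{Hop} = 32.25 + 0.25·41.4 = 42.6.
q_{Go} = 89 − 2·41.4 + 42.6 = 48.8.

48.8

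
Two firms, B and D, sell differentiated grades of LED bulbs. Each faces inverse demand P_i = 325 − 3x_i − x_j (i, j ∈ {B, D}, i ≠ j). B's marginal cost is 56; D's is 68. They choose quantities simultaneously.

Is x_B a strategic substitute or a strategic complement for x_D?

strategic substitutes

Firm B's profit: π = x_B(325 − 3x_B − x_D) − 56x_B.
∂π/∂x_B = 269 − 6x_B − x_D = 0 ⇒ x_B = 269/6 − (1/6)x_D.
The best-response slope dx_B/dx_D = −1/6 < 0: the reaction function is downward-sloping, so the choices are strategic substitutes.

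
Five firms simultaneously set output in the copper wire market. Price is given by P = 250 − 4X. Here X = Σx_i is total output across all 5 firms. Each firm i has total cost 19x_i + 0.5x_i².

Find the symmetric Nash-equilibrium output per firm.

9.24

A representative firm's profit is π_i = x_i(250 − 4X) − 19x_i − 0.5x_i², with X = x_i + Σ_{j≠i} x_j.
First-order condition: 231 − 9x_i − 4Σ_{j≠i} x_j = 0.
With identical firms, set every x_j = x: then 231 − 9x − 16x = 0, i.e. x = 231/25 = 9.24.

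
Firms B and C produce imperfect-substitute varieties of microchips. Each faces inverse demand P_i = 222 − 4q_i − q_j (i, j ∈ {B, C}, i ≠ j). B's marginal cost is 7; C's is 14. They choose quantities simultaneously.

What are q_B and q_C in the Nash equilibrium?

24, 23

Firm B's profit: π = q_B(222 − 4q_B − q_C) − 7q_B.
∂π/∂q_B = 215 − 8q_B − q_C = 0 ⇒ q_B = 26.875 − 0.125q_C.
Similarly q_C = 26 − 0.125q_B.
Solving the two reaction functions simultaneously: (1 − (−0.125)(−0.125))q_B = 26.875 − 0.125·26, so (63/64)q_B = 23.625 and q_B = 24.
Then q_C = 26 − 0.125·24 = 23.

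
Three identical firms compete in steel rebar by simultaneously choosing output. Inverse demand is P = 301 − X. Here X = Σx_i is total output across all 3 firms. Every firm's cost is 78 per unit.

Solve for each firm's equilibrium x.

55.75

A representative firm's profit is π_i = x_i(301 − X) − 78x_i, with X = x_i + Σ_{j≠i} x_j.
First-order condition: 223 − 2x_i − Σ_{j≠i} x_j = 0.
Imposing symmetry (x_j = x for all j) turns Σ_{j≠i} x_j into 2x, so 223 = 4x and x = 55.75.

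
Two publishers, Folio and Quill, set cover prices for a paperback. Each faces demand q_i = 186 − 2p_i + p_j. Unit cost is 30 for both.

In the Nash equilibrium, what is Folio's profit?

5408

Folio's profit: π = (p_{Folio} − 30)(186 − 2p_{Folio} + p_{Quill}).
∂π/∂p_{Folio} = 246 − 4p_{Folio} + p_{Quill} = 0 ⇒ p_{Folio} = 61.5 + 0.25p_{Quill}.
The game is symmetric, so in equilibrium p_{Quill} = p_{Folio}: the reaction function gives 0.75p_{Folio} = 61.5, hence p_{Folio} = 82.
q_{Folio} = 186 − 2·82 + 82 = 104.
Profit = (82 − 30)·104 = 5408.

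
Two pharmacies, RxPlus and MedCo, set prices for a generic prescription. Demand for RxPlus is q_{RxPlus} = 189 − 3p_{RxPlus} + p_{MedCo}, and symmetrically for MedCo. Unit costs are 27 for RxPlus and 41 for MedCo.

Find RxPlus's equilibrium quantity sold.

84.6

RxPlus's profit: π = (p_{RxPlus} − 27)(189 − 3p_{RxPlus} + p_{MedCo}).
∂π/∂p_{RxPlus} = 270 − 6p_{RxPlus} + p_{MedCo} = 0 ⇒ p_{RxPlus} = 45 + (1/6)p_{MedCo}.
Similarly p_{MedCo} = 52 + (1/6)p_{RxPlus}.
Solving the two reaction functions simultaneously: (1 − (1/6)(1/6))p_{RxPlus} = 45 + (1/6)·52, so (35/36)p_{RxPlus} = 161/3 and p_{RxPlus} = 55.2.
Then p_{MedCo} = 52 + (1/6)·55.2 = 61.2.
q_{RxPlus} = 189 − 3·55.2 + 61.2 = 84.6.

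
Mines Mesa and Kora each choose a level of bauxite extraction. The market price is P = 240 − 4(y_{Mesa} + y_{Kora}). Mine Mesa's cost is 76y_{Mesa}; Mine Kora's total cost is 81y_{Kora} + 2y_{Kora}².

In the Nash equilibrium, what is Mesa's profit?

1108.89

Mine Mesa's profit: π = y_{Mesa}(240 − 4(y_{Mesa} + y_{Kora})) − 76y_{Mesa}.
∂π/∂y_{Mesa} = 164 − 8y_{Mesa} − 4y_{Kora} = 0, so y_{Mesa} = 20.5 − 0.5y_{Kora}.
For Kora: ∂π/∂y_{Kora} = 159 − 12y_{Kora} − 4y_{Mesa} = 0 ⇒ y_{Kora} = 13.25 − (1/3)y_{Mesa}.
Plugging y_{Kora} into Mesa's best response: y_{Mesa} = 20.5 − 0.5(13.25 − (1/3)y_{Mesa}) ⇒ (5/6)y_{Mesa} = 13.875, so y_{Mesa} = 16.65.
Then y_{Kora} = 13.25 − (1/3)·16.65 = 7.7.
Price P = 240 − 4·24.35 = 142.6.
Mesa's profit: (142.6 − 76)·16.65 = 1108.89.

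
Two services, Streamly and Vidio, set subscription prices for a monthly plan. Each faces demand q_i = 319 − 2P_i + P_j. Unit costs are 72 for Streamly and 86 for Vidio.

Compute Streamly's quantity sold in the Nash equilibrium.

Streamly's profit: π = (P_{Streamly} − 72)(319 − 2P_{Streamly} + P_{Vidio}).
∂π/∂P_{Streamly} = 463 − 4P_{Streamly} + P_{Vidio} = 0 ⇒ P_{Streamly} = 115.75 + 0.25P_{Vidio}.
Similarly P_{Vidio} = 122.75 + 0.25P_{Streamly}.
Solving the two reaction functions simultaneously: (1 − (0.25)(0.25))P_{Streamly} = 115.75 + 0.25·122.75, so 0.9375P_{Streamly} = 146.4375 and P_{Streamly} = 156.2.
Then P_{Vidio} = 122.75 + 0.25·156.2 = 161.8.
q_{Streamly} = 319 − 2·156.2 + 161.8 = 168.4.

168.4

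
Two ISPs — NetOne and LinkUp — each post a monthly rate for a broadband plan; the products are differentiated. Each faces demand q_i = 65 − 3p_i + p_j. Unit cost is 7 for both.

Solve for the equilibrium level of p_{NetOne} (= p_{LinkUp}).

17.2

NetOne's profit: π = (p_{NetOne} − 7)(65 − 3p_{NetOne} + p_{LinkUp}).
∂π/∂p_{NetOne} = 86 − 6p_{NetOne} + p_{LinkUp} = 0 ⇒ p_{NetOne} = 43/3 + (1/6)p_{LinkUp}.
Setting p_{NetOne} = p_{LinkUp} in the reaction function: p_{NetOne} = 43/3 + (1/6)p_{NetOne}, so p_{NetOne} = (43/3) / (5/6) = 17.2.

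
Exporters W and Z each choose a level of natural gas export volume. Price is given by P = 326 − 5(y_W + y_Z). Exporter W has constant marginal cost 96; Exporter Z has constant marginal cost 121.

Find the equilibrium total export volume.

Exporter W's profit: π = y_W(326 − 5(y_W + y_Z)) − 96y_W.
∂π/∂y_W = 230 − 10y_W − 5y_Z = 0, so y_W = 23 − 0.5y_Z.
By the same steps for Z: y_Z = 20.5 − 0.5y_W.
Substituting the second reaction function into the first: y_W = 23 − 0.5(20.5 − 0.5y_W), which gives 0.75y_W = 12.75 ⇒ y_W = 17.
Then y_Z = 20.5 − 0.5·17 = 12.
Total export volume: 17 + 12 = 29.

29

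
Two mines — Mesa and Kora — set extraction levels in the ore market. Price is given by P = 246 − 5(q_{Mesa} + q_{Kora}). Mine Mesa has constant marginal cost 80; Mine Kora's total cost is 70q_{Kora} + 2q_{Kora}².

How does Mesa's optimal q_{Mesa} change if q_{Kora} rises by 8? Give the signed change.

Mine Mesa's profit: π = q_{Mesa}(246 − 5(q_{Mesa} + q_{Kora})) − 80q_{Mesa}.
∂π/∂q_{Mesa} = 166 − 10q_{Mesa} − 5q_{Kora} = 0, so q_{Mesa} = 16.6 − 0.5q_{Kora}.
The reaction-function slope is −0.5, so an 8-unit rise in q_{Kora} moves q_{Mesa} by −0.5 × 8 = −4. Mesa's best response falls — the actions are strategic substitutes.

-4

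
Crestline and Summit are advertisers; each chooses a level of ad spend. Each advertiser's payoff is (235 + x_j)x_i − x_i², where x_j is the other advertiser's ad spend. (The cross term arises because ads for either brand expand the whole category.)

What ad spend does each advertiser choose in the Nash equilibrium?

Crestline's payoff is (235 + x_S)x_C − x_C².
∂π/∂x_C = 235 + x_S − 2x_C = 0, so x_C = 117.5 + 0.5x_S.
Setting x_C = x_S in the reaction function: x_C = 117.5 + 0.5x_C, so x_C = 117.5 / 0.5 = 235.

235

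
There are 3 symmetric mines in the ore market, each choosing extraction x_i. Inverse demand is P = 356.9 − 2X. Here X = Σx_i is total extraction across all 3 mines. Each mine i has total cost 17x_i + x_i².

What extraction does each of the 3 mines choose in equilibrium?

33.99

A representative mine's profit is π_i = x_i(356.9 − 2X) − 17x_i − x_i², with X = x_i + Σ_{j≠i} x_j.
First-order condition: 339.9 − 6x_i − 2Σ_{j≠i} x_j = 0.
With identical mines, set every x_j = x: then 339.9 − 6x − 4x = 0, i.e. x = 339.9/10 = 33.99.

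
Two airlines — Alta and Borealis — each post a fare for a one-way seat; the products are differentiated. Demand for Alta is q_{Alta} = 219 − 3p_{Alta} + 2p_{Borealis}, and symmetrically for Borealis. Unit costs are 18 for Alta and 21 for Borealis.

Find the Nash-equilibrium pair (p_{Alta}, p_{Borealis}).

68.8125, 69.9375

Alta's profit: π = (p_{Alta} − 18)(219 − 3p_{Alta} + 2p_{Borealis}).
∂π/∂p_{Alta} = 273 − 6p_{Alta} + 2p_{Borealis} = 0 ⇒ p_{Alta} = 45.5 + (1/3)p_{Borealis}.
Similarly p_{Borealis} = 47 + (1/3)p_{Alta}.
Substituting the second reaction function into the first: p_{Alta} = 45.5 + (1/3)(47 + (1/3)p_{Alta}), which gives (8/9)p_{Alta} = 367/6 ⇒ p_{Alta} = 68.8125.
Then p_{Borealis} = 47 + (1/3)·68.8125 = 69.9375.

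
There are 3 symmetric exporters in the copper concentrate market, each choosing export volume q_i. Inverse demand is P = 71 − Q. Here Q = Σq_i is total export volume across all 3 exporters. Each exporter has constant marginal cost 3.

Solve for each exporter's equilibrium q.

17

A representative exporter's profit is π_i = q_i(71 − Q) − 3q_i, with Q = q_i + Σ_{j≠i} q_j.
First-order condition: 68 − 2q_i − Σ_{j≠i} q_j = 0.
With identical exporters, set every q_j = q: then 68 − 2q − 2q = 0, i.e. q = 68/4 = 17.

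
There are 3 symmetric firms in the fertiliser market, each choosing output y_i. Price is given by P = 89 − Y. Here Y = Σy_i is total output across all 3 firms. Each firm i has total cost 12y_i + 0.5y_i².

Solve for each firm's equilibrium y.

A representative firm's profit is π_i = y_i(89 − Y) − 12y_i − 0.5y_i², with Y = y_i + Σ_{j≠i} y_j.
First-order condition: 77 − 3y_i − Σ_{j≠i} y_j = 0.
With identical firms, set every y_j = y: then 77 − 3y − 2y = 0, i.e. y = 77/5 = 15.4.

15.4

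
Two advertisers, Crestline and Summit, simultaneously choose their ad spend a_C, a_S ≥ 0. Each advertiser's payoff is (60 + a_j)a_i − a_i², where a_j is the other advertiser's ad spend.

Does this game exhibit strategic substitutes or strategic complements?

Crestline's payoff is (60 + a_S)a_C − a_C².
∂π/∂a_C = 60 + a_S − 2a_C = 0, so a_C = 30 + 0.5a_S.
The best-response slope da_C/da_S = 0.5 > 0: the reaction function is upward-sloping, so the choices are strategic complements.

strategic complements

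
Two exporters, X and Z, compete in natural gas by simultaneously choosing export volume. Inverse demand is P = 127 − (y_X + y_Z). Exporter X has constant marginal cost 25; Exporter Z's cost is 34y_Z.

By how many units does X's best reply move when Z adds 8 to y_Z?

-4

Exporter X's profit: π = y_X(127 − (y_X + y_Z)) − 25y_X.
∂π/∂y_X = 102 − 2y_X − y_Z = 0, so y_X = 51 − 0.5y_Z.
The reaction-function slope is −0.5, so an 8-unit rise in y_Z moves y_X by −0.5 × 8 = −4. X's best response falls — the actions are strategic substitutes.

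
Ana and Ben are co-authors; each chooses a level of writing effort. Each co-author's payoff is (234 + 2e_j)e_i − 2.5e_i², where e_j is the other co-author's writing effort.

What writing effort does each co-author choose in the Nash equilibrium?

78

Ana's payoff is (234 + 2e_B)e_A − 2.5e_A².
∂π/∂e_A = 234 + 2e_B − 5e_A = 0, so e_A = 46.8 + 0.4e_B.
By symmetry e_B = e_A; substituting into the reaction function, 0.6e_A = 46.8 and e_A = 78.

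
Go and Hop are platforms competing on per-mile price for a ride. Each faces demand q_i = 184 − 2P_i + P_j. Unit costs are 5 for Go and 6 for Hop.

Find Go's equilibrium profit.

Go's profit: π = (P_{Go} − 5)(184 − 2P_{Go} + P_{Hop}).
∂π/∂P_{Go} = 194 − 4P_{Go} + P_{Hop} = 0 ⇒ P_{Go} = 48.5 + 0.25P_{Hop}.
Similarly P_{Hop} = 49 + 0.25P_{Go}.
Substituting the second reaction function into the first: P_{Go} = 48.5 + 0.25(49 + 0.25P_{Go}), which gives 0.9375P_{Go} = 60.75 ⇒ P_{Go} = 64.8.
Then P_{Hop} = 49 + 0.25·64.8 = 65.2.
q_{Go} = 184 − 2·64.8 + 65.2 = 119.6.
Profit = (64.8 − 5)·119.6 = 7152.08.

7152.08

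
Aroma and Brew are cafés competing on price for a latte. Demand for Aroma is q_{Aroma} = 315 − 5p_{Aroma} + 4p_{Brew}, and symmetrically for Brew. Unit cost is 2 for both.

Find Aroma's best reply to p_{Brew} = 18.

39.7

Aroma's profit: π = (p_{Aroma} − 2)(315 − 5p_{Aroma} + 4p_{Brew}).
∂π/∂p_{Aroma} = 325 − 10p_{Aroma} + 4p_{Brew} = 0 ⇒ p_{Aroma} = 32.5 + 0.4p_{Brew}.
At p_{Brew} = 18: p_{Aroma} = 32.5 + 0.4·18 = 39.7.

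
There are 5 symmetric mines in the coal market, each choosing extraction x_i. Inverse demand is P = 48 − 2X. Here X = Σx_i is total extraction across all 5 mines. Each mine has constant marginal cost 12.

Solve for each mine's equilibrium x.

3

A representative mine's profit is π_i = x_i(48 − 2X) − 12x_i, with X = x_i + Σ_{j≠i} x_j.
First-order condition: 36 − 4x_i − 2Σ_{j≠i} x_j = 0.
With identical mines, set every x_j = x: then 36 − 4x − 8x = 0, i.e. x = 36/12 = 3.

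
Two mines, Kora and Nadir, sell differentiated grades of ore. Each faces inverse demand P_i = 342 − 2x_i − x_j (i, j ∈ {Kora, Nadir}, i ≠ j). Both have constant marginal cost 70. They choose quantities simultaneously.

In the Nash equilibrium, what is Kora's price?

178.8

Mine Kora's profit: π = x_{Kora}(342 − 2x_{Kora} − x_{Nadir}) − 70x_{Kora}.
∂π/∂x_{Kora} = 272 − 4x_{Kora} − x_{Nadir} = 0 ⇒ x_{Kora} = 68 − 0.25x_{Nadir}.
The game is symmetric, so in equilibrium x_{Nadir} = x_{Kora}: the reaction function gives 1.25x_{Kora} = 68, hence x_{Kora} = 54.4.
P_{Kora} = 342 − 2·54.4 − 54.4 = 178.8.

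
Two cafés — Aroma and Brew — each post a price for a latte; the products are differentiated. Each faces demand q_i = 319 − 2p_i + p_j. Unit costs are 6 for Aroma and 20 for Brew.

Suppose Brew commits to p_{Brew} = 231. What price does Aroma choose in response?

140.5

Aroma's profit: π = (p_{Aroma} − 6)(319 − 2p_{Aroma} + p_{Brew}).
∂π/∂p_{Aroma} = 331 − 4p_{Aroma} + p_{Brew} = 0 ⇒ p_{Aroma} = 82.75 + 0.25p_{Brew}.
At p_{Brew} = 231: p_{Aroma} = 82.75 + 0.25·231 = 140.5.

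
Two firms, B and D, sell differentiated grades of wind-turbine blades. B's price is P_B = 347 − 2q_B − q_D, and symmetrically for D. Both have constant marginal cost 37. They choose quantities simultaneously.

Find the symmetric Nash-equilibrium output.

Firm B's profit: π = q_B(347 − 2q_B − q_D) − 37q_B.
∂π/∂q_B = 310 − 4q_B − q_D = 0 ⇒ q_B = 77.5 − 0.25q_D.
Setting q_B = q_D in the reaction function: q_B = 77.5 − 0.25q_B, so q_B = 77.5 / 1.25 = 62.

62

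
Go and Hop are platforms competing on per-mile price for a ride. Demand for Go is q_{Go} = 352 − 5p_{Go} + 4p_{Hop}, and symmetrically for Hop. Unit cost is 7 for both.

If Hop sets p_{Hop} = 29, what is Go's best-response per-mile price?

50.3

Go's profit: π = (p_{Go} − 7)(352 − 5p_{Go} + 4p_{Hop}).
∂π/∂p_{Go} = 387 − 10p_{Go} + 4p_{Hop} = 0 ⇒ p_{Go} = 38.7 + 0.4p_{Hop}.
At p_{Hop} = 29: p_{Go} = 38.7 + 0.4·29 = 50.3.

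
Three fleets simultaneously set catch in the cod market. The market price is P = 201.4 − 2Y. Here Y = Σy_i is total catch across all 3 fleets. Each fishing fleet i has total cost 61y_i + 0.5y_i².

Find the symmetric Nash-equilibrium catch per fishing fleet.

15.6

A representative fishing fleet's profit is π_i = y_i(201.4 − 2Y) − 61y_i − 0.5y_i², with Y = y_i + Σ_{j≠i} y_j.
First-order condition: 140.4 − 5y_i − 2Σ_{j≠i} y_j = 0.
In a symmetric equilibrium every fishing fleet chooses the same y, so Σ_{j≠i} y_j = 2y. The condition becomes 140.4 − 9y = 0, giving y = 140.4/9 = 15.6.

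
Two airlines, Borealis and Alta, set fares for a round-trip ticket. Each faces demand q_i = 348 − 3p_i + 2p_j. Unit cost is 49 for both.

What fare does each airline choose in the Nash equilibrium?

123.75

Borealis's profit: π = (p_{Borealis} − 49)(348 − 3p_{Borealis} + 2p_{Alta}).
∂π/∂p_{Borealis} = 495 − 6p_{Borealis} + 2p_{Alta} = 0 ⇒ p_{Borealis} = 82.5 + (1/3)p_{Alta}.
Setting p_{Borealis} = p_{Alta} in the reaction function: p_{Borealis} = 82.5 + (1/3)p_{Borealis}, so p_{Borealis} = 82.5 / (2/3) = 123.75.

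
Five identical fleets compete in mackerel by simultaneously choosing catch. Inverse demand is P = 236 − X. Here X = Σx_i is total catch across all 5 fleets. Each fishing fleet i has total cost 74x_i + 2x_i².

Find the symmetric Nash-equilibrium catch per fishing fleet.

16.2

A representative fishing fleet's profit is π_i = x_i(236 − X) − 74x_i − 2x_i², with X = x_i + Σ_{j≠i} x_j.
First-order condition: 162 − 6x_i − Σ_{j≠i} x_j = 0.
In a symmetric equilibrium every fishing fleet chooses the same x, so Σ_{j≠i} x_j = 4x. The condition becomes 162 − 10x = 0, giving x = 162/10 = 16.2.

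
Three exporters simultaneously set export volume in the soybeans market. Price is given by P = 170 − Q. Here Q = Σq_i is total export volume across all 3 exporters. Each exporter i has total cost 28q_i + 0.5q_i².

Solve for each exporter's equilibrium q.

28.4

A representative exporter's profit is π_i = q_i(170 − Q) − 28q_i − 0.5q_i², with Q = q_i + Σ_{j≠i} q_j.
First-order condition: 142 − 3q_i − Σ_{j≠i} q_j = 0.
With identical exporters, set every q_j = q: then 142 − 3q − 2q = 0, i.e. q = 142/5 = 28.4.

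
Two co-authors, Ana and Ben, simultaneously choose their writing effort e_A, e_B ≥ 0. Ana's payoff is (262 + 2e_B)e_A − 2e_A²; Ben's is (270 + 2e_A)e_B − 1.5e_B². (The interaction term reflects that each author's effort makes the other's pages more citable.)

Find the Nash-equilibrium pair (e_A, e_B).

165.75, 200.5

Expanding Ana's payoff: 262e_A + 2e_Be_A − 2e_A².
∂π/∂e_A = 262 + 2e_B − 4e_A = 0, so e_A = 65.5 + 0.5e_B.
Likewise for Ben: e_B = 90 + (2/3)e_A.
Substituting the second reaction function into the first: e_A = 65.5 + 0.5(90 + (2/3)e_A), which gives (2/3)e_A = 110.5 ⇒ e_A = 165.75.
Then e_B = 90 + (2/3)·165.75 = 200.5.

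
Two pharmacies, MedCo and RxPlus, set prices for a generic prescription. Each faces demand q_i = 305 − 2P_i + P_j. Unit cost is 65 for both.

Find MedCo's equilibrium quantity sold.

160

MedCo's profit: π = (P_{MedCo} − 65)(305 − 2P_{MedCo} + P_{RxPlus}).
∂π/∂P_{MedCo} = 435 − 4P_{MedCo} + P_{RxPlus} = 0 ⇒ P_{MedCo} = 108.75 + 0.25P_{RxPlus}.
Setting P_{MedCo} = P_{RxPlus} in the reaction function: P_{MedCo} = 108.75 + 0.25P_{MedCo}, so P_{MedCo} = 108.75 / 0.75 = 145.
q_{MedCo} = 305 − 2·145 + 145 = 160.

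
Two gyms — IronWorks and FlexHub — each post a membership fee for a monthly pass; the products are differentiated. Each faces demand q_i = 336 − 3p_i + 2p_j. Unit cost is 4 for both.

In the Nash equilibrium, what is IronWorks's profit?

20667

IronWorks's profit: π = (p_{IronWorks} − 4)(336 − 3p_{IronWorks} + 2p_{FlexHub}).
∂π/∂p_{IronWorks} = 348 − 6p_{IronWorks} + 2p_{FlexHub} = 0 ⇒ p_{IronWorks} = 58 + (1/3)p_{FlexHub}.
Setting p_{IronWorks} = p_{FlexHub} in the reaction function: p_{IronWorks} = 58 + (1/3)p_{IronWorks}, so p_{IronWorks} = 58 / (2/3) = 87.
q_{IronWorks} = 336 − 3·87 + 2·87 = 249.
Profit = (87 − 4)·249 = 20667.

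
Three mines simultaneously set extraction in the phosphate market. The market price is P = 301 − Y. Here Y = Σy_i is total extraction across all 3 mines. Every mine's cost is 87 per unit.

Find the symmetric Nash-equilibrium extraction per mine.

A representative mine's profit is π_i = y_i(301 − Y) − 87y_i, with Y = y_i + Σ_{j≠i} y_j.
First-order condition: 214 − 2y_i − Σ_{j≠i} y_j = 0.
In a symmetric equilibrium every mine chooses the same y, so Σ_{j≠i} y_j = 2y. The condition becomes 214 − 4y = 0, giving y = 214/4 = 53.5.

53.5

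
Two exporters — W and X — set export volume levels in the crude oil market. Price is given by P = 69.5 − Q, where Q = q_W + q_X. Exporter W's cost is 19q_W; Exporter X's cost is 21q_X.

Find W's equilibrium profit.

Exporter W's profit: π = q_W(69.5 − (q_W + q_X)) − 19q_W.
∂π/∂q_W = 50.5 − 2q_W − q_X = 0, so q_W = 25.25 − 0.5q_X.
By the same steps for X: q_X = 24.25 − 0.5q_W.
Plugging q_X into W's best response: q_W = 25.25 − 0.5(24.25 − 0.5q_W) ⇒ 0.75q_W = 13.125, so q_W = 17.5.
Then q_X = 24.25 − 0.5·17.5 = 15.5.
Price P = 69.5 − 33 = 36.5.
W's profit: (36.5 − 19)·17.5 = 306.25.

306.25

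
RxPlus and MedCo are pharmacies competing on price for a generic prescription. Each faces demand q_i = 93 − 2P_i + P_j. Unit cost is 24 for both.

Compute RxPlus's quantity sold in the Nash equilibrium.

46

RxPlus's profit: π = (P_{RxPlus} − 24)(93 − 2P_{RxPlus} + P_{MedCo}).
∂π/∂P_{RxPlus} = 141 − 4P_{RxPlus} + P_{MedCo} = 0 ⇒ P_{RxPlus} = 35.25 + 0.25P_{MedCo}.
The game is symmetric, so in equilibrium P_{MedCo} = P_{RxPlus}: the reaction function gives 0.75P_{RxPlus} = 35.25, hence P_{RxPlus} = 47.
q_{RxPlus} = 93 − 2·47 + 47 = 46.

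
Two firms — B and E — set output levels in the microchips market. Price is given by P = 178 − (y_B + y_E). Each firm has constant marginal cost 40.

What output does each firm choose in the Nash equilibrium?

46

Firm B's profit: π = y_B(178 − (y_B + y_E)) − 40y_B.
∂π/∂y_B = 138 − 2y_B − y_E = 0, so y_B = 69 − 0.5y_E.
The game is symmetric, so in equilibrium y_E = y_B: the reaction function gives 1.5y_B = 69, hence y_B = 46.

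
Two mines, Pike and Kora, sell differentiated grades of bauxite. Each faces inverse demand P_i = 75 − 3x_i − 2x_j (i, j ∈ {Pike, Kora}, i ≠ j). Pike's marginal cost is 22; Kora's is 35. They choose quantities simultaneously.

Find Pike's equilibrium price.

44.3125

Mine Pike's profit: π = x_{Pike}(75 − 3x_{Pike} − 2x_{Kora}) − 22x_{Pike}.
∂π/∂x_{Pike} = 53 − 6x_{Pike} − 2x_{Kora} = 0 ⇒ x_{Pike} = 53/6 − (1/3)x_{Kora}.
Similarly x_{Kora} = 20/3 − (1/3)x_{Pike}.
Substituting the second reaction function into the first: x_{Pike} = 53/6 − (1/3)(20/3 − (1/3)x_{Pike}), which gives (8/9)x_{Pike} = 119/18 ⇒ x_{Pike} = 7.4375.
Then x_{Kora} = 20/3 − (1/3)·7.4375 = 4.1875.
P_{Pike} = 75 − 3·7.4375 − 2·4.1875 = 44.3125.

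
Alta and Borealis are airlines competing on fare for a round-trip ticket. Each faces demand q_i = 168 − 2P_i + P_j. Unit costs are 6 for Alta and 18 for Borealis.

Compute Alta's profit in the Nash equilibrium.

Alta's profit: π = (P_{Alta} − 6)(168 − 2P_{Alta} + P_{Borealis}).
∂π/∂P_{Alta} = 180 − 4P_{Alta} + P_{Borealis} = 0 ⇒ P_{Alta} = 45 + 0.25P_{Borealis}.
Similarly P_{Borealis} = 51 + 0.25P_{Alta}.
Substituting the second reaction function into the first: P_{Alta} = 45 + 0.25(51 + 0.25P_{Alta}), which gives 0.9375P_{Alta} = 57.75 ⇒ P_{Alta} = 61.6.
Then P_{Borealis} = 51 + 0.25·61.6 = 66.4.
q_{Alta} = 168 − 2·61.6 + 66.4 = 111.2.
Profit = (61.6 − 6)·111.2 = 6182.72.

6182.72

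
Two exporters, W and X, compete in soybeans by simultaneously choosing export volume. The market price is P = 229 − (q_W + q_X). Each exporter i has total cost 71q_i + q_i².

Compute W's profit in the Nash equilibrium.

Exporter W's profit: π = q_W(229 − (q_W + q_X)) − 71q_W − q_W².
∂π/∂q_W = 158 − 4q_W − q_X = 0, so q_W = 39.5 − 0.25q_X.
Setting q_W = q_X in the reaction function: q_W = 39.5 − 0.25q_W, so q_W = 39.5 / 1.25 = 31.6.
Price P = 229 − 63.2 = 165.8.
W's profit: (165.8 − 71)·31.6 − (31.6)² = 1997.12.

1997.12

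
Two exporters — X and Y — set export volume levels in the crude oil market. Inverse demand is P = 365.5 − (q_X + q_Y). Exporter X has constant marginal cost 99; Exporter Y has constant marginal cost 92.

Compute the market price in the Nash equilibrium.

185.5

Exporter X's profit: π = q_X(365.5 − (q_X + q_Y)) − 99q_X.
∂π/∂q_X = 266.5 − 2q_X − q_Y = 0, so q_X = 133.25 − 0.5q_Y.
By the same steps for Y: q_Y = 136.75 − 0.5q_X.
Plugging q_Y into X's best response: q_X = 133.25 − 0.5(136.75 − 0.5q_X) ⇒ 0.75q_X = 64.875, so q_X = 86.5.
Then q_Y = 136.75 − 0.5·86.5 = 93.5.
Equilibrium price: P = 365.5 − 180 = 185.5.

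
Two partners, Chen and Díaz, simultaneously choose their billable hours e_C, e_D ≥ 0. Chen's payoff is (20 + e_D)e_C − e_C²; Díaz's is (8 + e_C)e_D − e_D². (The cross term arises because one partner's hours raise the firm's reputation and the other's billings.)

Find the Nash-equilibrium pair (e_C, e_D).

Expanding Chen's payoff: 20e_C + e_De_C − e_C².
∂π/∂e_C = 20 + e_D − 2e_C = 0, so e_C = 10 + 0.5e_D.
Likewise for Díaz: e_D = 4 + 0.5e_C.
Plugging e_D into Chen's best response: e_C = 10 + 0.5(4 + 0.5e_C) ⇒ 0.75e_C = 12, so e_C = 16.
Then e_D = 4 + 0.5·16 = 12.

16, 12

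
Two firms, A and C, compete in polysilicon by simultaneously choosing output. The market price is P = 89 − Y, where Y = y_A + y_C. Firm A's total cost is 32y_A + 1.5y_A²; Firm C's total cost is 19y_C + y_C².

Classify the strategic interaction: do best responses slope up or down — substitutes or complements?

Firm A's profit: π = y_A(89 − (y_A + y_C)) − 32y_A − 1.5y_A².
∂π/∂y_A = 57 − 5y_A − y_C = 0, so y_A = 11.4 − 0.2y_C.
The best-response slope dy_A/dy_C = −0.2 < 0: the reaction function is downward-sloping, so the choices are strategic substitutes.

strategic substitutes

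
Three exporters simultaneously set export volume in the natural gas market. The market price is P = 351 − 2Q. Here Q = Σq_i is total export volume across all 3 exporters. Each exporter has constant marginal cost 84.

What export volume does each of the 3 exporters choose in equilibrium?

33.375

A representative exporter's profit is π_i = q_i(351 − 2Q) − 84q_i, with Q = q_i + Σ_{j≠i} q_j.
First-order condition: 267 − 4q_i − 2Σ_{j≠i} q_j = 0.
In a symmetric equilibrium every exporter chooses the same q, so Σ_{j≠i} q_j = 2q. The condition becomes 267 − 8q = 0, giving q = 267/8 = 33.375.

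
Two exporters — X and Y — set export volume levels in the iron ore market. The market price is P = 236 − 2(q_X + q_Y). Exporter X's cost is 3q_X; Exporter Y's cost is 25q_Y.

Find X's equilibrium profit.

Exporter X's profit: π = q_X(236 − 2(q_X + q_Y)) − 3q_X.
∂π/∂q_X = 233 − 4q_X − 2q_Y = 0, so q_X = 58.25 − 0.5q_Y.
By the same steps for Y: q_Y = 52.75 − 0.5q_X.
Substituting the second reaction function into the first: q_X = 58.25 − 0.5(52.75 − 0.5q_X), which gives 0.75q_X = 31.875 ⇒ q_X = 42.5.
Then q_Y = 52.75 − 0.5·42.5 = 31.5.
Price P = 236 − 2·74 = 88.
X's profit: (88 − 3)·42.5 = 3612.5.

3612.5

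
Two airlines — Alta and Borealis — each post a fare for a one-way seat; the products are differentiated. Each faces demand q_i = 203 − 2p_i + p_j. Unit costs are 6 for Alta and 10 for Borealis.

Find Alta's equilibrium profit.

Alta's profit: π = (p_{Alta} − 6)(203 − 2p_{Alta} + p_{Borealis}).
∂π/∂p_{Alta} = 215 − 4p_{Alta} + p_{Borealis} = 0 ⇒ p_{Alta} = 53.75 + 0.25p_{Borealis}.
Similarly p_{Borealis} = 55.75 + 0.25p_{Alta}.
Solving the two reaction functions simultaneously: (1 − (0.25)(0.25))p_{Alta} = 53.75 + 0.25·55.75, so 0.9375p_{Alta} = 67.6875 and p_{Alta} = 72.2.
Then p_{Borealis} = 55.75 + 0.25·72.2 = 73.8.
q_{Alta} = 203 − 2·72.2 + 73.8 = 132.4.
Profit = (72.2 − 6)·132.4 = 8764.88.

8764.88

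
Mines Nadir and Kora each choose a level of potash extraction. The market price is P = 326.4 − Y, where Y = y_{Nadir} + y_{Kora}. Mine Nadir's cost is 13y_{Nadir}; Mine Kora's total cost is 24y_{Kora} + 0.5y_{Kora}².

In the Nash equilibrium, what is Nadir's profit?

16271.5536

Mine Nadir's profit: π = y_{Nadir}(326.4 − (y_{Nadir} + y_{Kora})) − 13y_{Nadir}.
∂π/∂y_{Nadir} = 313.4 − 2y_{Nadir} − y_{Kora} = 0, so y_{Nadir} = 156.7 − 0.5y_{Kora}.
For Kora: ∂π/∂y_{Kora} = 302.4 − 3y_{Kora} − y_{Nadir} = 0 ⇒ y_{Kora} = 100.8 − (1/3)y_{Nadir}.
Substituting the second reaction function into the first: y_{Nadir} = 156.7 − 0.5(100.8 − (1/3)y_{Nadir}), which gives (5/6)y_{Nadir} = 106.3 ⇒ y_{Nadir} = 127.56.
Then y_{Kora} = 100.8 − (1/3)·127.56 = 58.28.
Price P = 326.4 − 185.84 = 140.56.
Nadir's profit: (140.56 − 13)·127.56 = 16271.5536.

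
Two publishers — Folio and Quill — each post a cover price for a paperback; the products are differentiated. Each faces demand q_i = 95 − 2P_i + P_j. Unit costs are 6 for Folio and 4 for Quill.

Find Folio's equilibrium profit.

1728.72

Folio's profit: π = (P_{Folio} − 6)(95 − 2P_{Folio} + P_{Quill}).
∂π/∂P_{Folio} = 107 − 4P_{Folio} + P_{Quill} = 0 ⇒ P_{Folio} = 26.75 + 0.25P_{Quill}.
Similarly P_{Quill} = 25.75 + 0.25P_{Folio}.
Plugging P_{Quill} into Folio's best response: P_{Folio} = 26.75 + 0.25(25.75 + 0.25P_{Folio}) ⇒ 0.9375P_{Folio} = 33.1875, so P_{Folio} = 35.4.
Then P_{Quill} = 25.75 + 0.25·35.4 = 34.6.
q_{Folio} = 95 − 2·35.4 + 34.6 = 58.8.
Profit = (35.4 − 6)·58.8 = 1728.72.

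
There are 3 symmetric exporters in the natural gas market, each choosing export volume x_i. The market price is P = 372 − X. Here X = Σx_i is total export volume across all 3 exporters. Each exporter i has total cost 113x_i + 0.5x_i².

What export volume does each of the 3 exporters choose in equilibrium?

51.8

A representative exporter's profit is π_i = x_i(372 − X) − 113x_i − 0.5x_i², with X = x_i + Σ_{j≠i} x_j.
First-order condition: 259 − 3x_i − Σ_{j≠i} x_j = 0.
Imposing symmetry (x_j = x for all j) turns Σ_{j≠i} x_j into 2x, so 259 = 5x and x = 51.8.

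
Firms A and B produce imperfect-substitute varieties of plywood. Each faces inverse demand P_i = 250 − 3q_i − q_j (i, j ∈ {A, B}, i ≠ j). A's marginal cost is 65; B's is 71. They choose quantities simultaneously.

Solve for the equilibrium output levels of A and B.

26.6, 25.4

Firm A's profit: π = q_A(250 − 3q_A − q_B) − 65q_A.
∂π/∂q_A = 185 − 6q_A − q_B = 0 ⇒ q_A = 185/6 − (1/6)q_B.
Similarly q_B = 179/6 − (1/6)q_A.
Plugging q_B into A's best response: q_A = 185/6 − (1/6)(179/6 − (1/6)q_A) ⇒ (35/36)q_A = 931/36, so q_A = 26.6.
Then q_B = 179/6 − (1/6)·26.6 = 25.4.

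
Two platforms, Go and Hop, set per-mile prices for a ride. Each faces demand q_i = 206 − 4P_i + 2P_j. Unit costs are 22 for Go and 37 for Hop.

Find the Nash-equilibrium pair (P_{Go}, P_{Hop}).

Go's profit: π = (P_{Go} − 22)(206 − 4P_{Go} + 2P_{Hop}).
∂π/∂P_{Go} = 294 − 8P_{Go} + 2P_{Hop} = 0 ⇒ P_{Go} = 36.75 + 0.25P_{Hop}.
Similarly P_{Hop} = 44.25 + 0.25P_{Go}.
Plugging P_{Hop} into Go's best response: P_{Go} = 36.75 + 0.25(44.25 + 0.25P_{Go}) ⇒ 0.9375P_{Go} = 47.8125, so P_{Go} = 51.
Then P_{Hop} = 44.25 + 0.25·51 = 57.

51, 57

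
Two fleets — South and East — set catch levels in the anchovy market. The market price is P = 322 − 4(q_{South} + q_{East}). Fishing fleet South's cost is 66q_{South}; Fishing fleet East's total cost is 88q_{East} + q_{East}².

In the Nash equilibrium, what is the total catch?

38.625

Fishing fleet South's profit: π = q_{South}(322 − 4(q_{South} + q_{East})) − 66q_{South}.
∂π/∂q_{South} = 256 − 8q_{South} − 4q_{East} = 0, so q_{South} = 32 − 0.5q_{East}.
For East: ∂π/∂q_{East} = 234 − 10q_{East} − 4q_{South} = 0 ⇒ q_{East} = 23.4 − 0.4q_{South}.
Plugging q_{East} into South's best response: q_{South} = 32 − 0.5(23.4 − 0.4q_{South}) ⇒ 0.8q_{South} = 20.3, so q_{South} = 25.375.
Then q_{East} = 23.4 − 0.4·25.375 = 13.25.
Total catch: 25.375 + 13.25 = 38.625.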